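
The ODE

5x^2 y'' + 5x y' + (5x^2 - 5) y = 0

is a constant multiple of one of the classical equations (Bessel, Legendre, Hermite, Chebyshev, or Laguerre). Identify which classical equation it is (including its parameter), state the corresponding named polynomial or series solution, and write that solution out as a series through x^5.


All three coefficients share the factor 5; dividing through by 5 gives  x^2 y'' + x y' + (x^2 - 1) y = 0.
This matches the Bessel equation x^2 y'' + x y' + (x^2 - nu^2) y = 0 with nu^2 = 1, so nu = 1; the solution bounded at x = 0 is J_1(x).
Frobenius at x = 0: indicial roots ±nu; for r = nu the recurrence k(k + 2nu) c_k = -c_{k-2} gives the standard series J_nu(x) = sum_{k>=0} (-1)^k / (k! (k+nu)!) (x/2)^(2k+nu). Evaluate the first 3 terms:
  k = 0: (-1)^0 / (0! * 1! * 2^1) x^1 = 1/(1*1*2) x^1 = (1/2) x^1
  k = 1: (-1)^1 / (1! * 2! * 2^3) x^3 = -1/(1*2*8) x^3 = (-1/16) x^3
  k = 2: (-1)^2 / (2! * 3! * 2^5) x^5 = 1/(2*6*32) x^5 = (1/384) x^5
Hence J_1(x) = x^5/384 - x^3/16 + x/2 + ....

J_1(x); series = x^5/384 - x^3/16 + x/2


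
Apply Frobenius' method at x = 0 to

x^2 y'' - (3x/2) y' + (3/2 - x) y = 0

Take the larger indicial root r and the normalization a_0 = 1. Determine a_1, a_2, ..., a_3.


Write in Frobenius form y'' + (p(x)/x) y' + (q(x)/x^2) y = 0:
  p(x) = -3/2,  q(x) = 3/2 - x.
Indicial equation: r(r-1) + (-3/2) r + (3/2) = 0 -> roots r_1 = 3/2, r_2 = 1.
Take r = r_1 = 3/2. Let y(x) = x^r sum_{n>=0} a_n x^n with a_0 = 1.
Substitute y = x^r sum a_n x^n and match x^{r+n}. The recurrence is
  D(n) a_n - 1 a_{n-1} = 0,  where D(n) = (r+n)(r+n-1) + (-3/2)(r+n) + (3/2).
  a_n = 1 / D(n) * a_{n-1}.
Since the indicial polynomial factors as (r - r_1)(r - r_2), D(n) = (r_1 + n - r_1)(r_1 + n - r_2) = n(n + 1/2).
Evaluating step by step (a_0 = 1):
  n = 1: D(1) = 1(1 + 1/2) = 3/2; numerator = 1(1) = 1; a_1 = (1)/(3/2) = 2/3
  n = 2: D(2) = 2(2 + 1/2) = 5; numerator = 1(2/3) = 2/3; a_2 = (2/3)/(5) = 2/15
  n = 3: D(3) = 3(3 + 1/2) = 21/2; numerator = 1(2/15) = 2/15; a_3 = (2/15)/(21/2) = 4/315

r = 3/2; a_0 = 1; a_1 = 2/3; a_2 = 2/15; a_3 = 4/315


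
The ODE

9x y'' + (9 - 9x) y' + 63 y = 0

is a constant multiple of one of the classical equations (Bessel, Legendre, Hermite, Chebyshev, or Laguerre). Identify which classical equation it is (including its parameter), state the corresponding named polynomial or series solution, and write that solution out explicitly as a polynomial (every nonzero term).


All three coefficients share the factor 9; dividing through by 9 gives  x y'' + (1 - x) y' + 7 y = 0.
This matches the Laguerre equation x y'' + (1 - x) y' + n y = 0 with n = 7; the polynomial solution is L_7(x).
With y = sum_k a_k x^k, matching x^k gives (k+1)k a_{k+1} + (k+1) a_{k+1} - k a_k + n a_k = 0, i.e. (k+1)^2 a_{k+1} = (k - n) a_k = (k - 7) a_k. The right side vanishes at k = 7, so the series terminates at degree 7.
Standard normalization L_n(0) = 1 gives a_0 = 1. Work upward with a_{k+1} = (k - 7) a_k / (k+1)^2:
  a_1 = (0 - 7)(1) / 1^2 = -7/1 = -7
  a_2 = (1 - 7)(-7) / 2^2 = 42/4 = 21/2
  a_3 = (2 - 7)(21/2) / 3^2 = (-105/2)/9 = -35/6
  a_4 = (3 - 7)(-35/6) / 4^2 = (70/3)/16 = 35/24
  a_5 = (4 - 7)(35/24) / 5^2 = (-35/8)/25 = -7/40
  a_6 = (5 - 7)(-7/40) / 6^2 = (7/20)/36 = 7/720
  a_7 = (6 - 7)(7/720) / 7^2 = (-7/720)/49 = -1/5040
Hence L_7(x) = -x^7/5040 + 7 x^6/720 - 7 x^5/40 + 35 x^4/24 - 35 x^3/6 + 21 x^2/2 - 7 x + 1.

L_7(x); series = -x^7/5040 + 7 x^6/720 - 7 x^5/40 + 35 x^4/24 - 35 x^3/6 + 21 x^2/2 - 7 x + 1


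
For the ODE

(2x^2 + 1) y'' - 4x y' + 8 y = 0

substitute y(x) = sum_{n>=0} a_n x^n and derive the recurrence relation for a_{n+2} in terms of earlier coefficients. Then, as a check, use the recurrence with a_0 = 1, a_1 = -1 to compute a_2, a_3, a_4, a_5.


Substitute y = sum_n a_n x^n.
(1 + 2 x^2) y'' contributes (n+2)(n+1) a_{n+2} + 2 n(n-1) a_n at x^n.
-4 x y'(x) contributes -4 n a_n at x^n.
8 y(x) contributes 8 a_n at x^n.
Matching x^n: (n+2)(n+1) a_{n+2} + (2 n(n-1) - 4 n + 8) a_n = 0.
Thus a_{n+2} = (-2 n(n-1) + 4 n - 8) / ((n+1)(n+2)) * a_n.

Check with a_0 = 1, a_1 = -1 (apply the recurrence for n = 0, 1, 2, 3): a_0 = 1, a_1 = -1, a_2 = -4, a_3 = 2/3, a_4 = 4/3, a_5 = -4/15.

a_(n+2) = (-2 n(n-1) + 4 n - 8) / ((n+1)(n+2)) * a_n; check: a_0 = 1, a_1 = -1, a_2 = -4, a_3 = 2/3, a_4 = 4/3, a_5 = -4/15


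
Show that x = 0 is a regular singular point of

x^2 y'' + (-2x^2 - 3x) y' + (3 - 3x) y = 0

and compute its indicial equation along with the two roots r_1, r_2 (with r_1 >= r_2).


Divide by x^2 to reach normal form y'' + P_1(x) y' + P_2(x) y = 0 with P_1(x) = -2 - 3/x and P_2(x) = -3/x + 3/x^2.
x = 0 is a singular point because the y'-coefficient -2 - 3/x has a pole at x = 0 and the y-coefficient -3/x + 3/x^2 has a pole at x = 0.
It is a regular singular point because x P_1(x) = p(x) = -2x - 3 and x^2 P_2(x) = q(x) = 3 - 3x are polynomials, hence analytic at x = 0.
p(0) = -3,  q(0) = 3.
Indicial equation: r(r-1) + p(0) r + q(0) = 0, i.e. r^2 + (p(0) - 1) r + q(0) = 0, i.e. r^2 - 4 r + 3 = 0.
Discriminant: (-4)^2 - 4(3) = 4, so r = (4 ± 2)/2.
Solving: r_1 = 3, r_2 = 1.

indicial: r^2 - 4 r + 3 = 0; roots r_1 = 3, r_2 = 1


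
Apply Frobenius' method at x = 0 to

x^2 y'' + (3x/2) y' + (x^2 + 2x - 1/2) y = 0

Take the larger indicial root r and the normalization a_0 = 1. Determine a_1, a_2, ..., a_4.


Write in Frobenius form y'' + (p(x)/x) y' + (q(x)/x^2) y = 0:
  p(x) = 3/2,  q(x) = x^2 + 2x - 1/2.
Indicial equation: r(r-1) + (3/2) r + (-1/2) = 0 -> roots r_1 = 1/2, r_2 = -1.
Take r = r_1 = 1/2. Let y(x) = x^r sum_{n>=0} a_n x^n with a_0 = 1.
Substitute y = x^r sum a_n x^n and match x^{r+n}. The recurrence is
  D(n) a_n + 2 a_{n-1} + 1 a_{n-2} = 0,  where D(n) = (r+n)(r+n-1) + (3/2)(r+n) + (-1/2).
  a_n = [-2 a_{n-1} - 1 a_{n-2}] / D(n).
Since the indicial polynomial factors as (r - r_1)(r - r_2), D(n) = (r_1 + n - r_1)(r_1 + n - r_2) = n(n + 3/2).
Evaluating step by step (a_0 = 1):
  n = 1: D(1) = 1(1 + 3/2) = 5/2; numerator = -2(1) = -2; a_1 = (-2)/(5/2) = -4/5
  n = 2: D(2) = 2(2 + 3/2) = 7; numerator = -2(-4/5) - 1(1) = 3/5; a_2 = (3/5)/(7) = 3/35
  n = 3: D(3) = 3(3 + 3/2) = 27/2; numerator = -2(3/35) - 1(-4/5) = 22/35; a_3 = (22/35)/(27/2) = 44/945
  n = 4: D(4) = 4(4 + 3/2) = 22; numerator = -2(44/945) - 1(3/35) = -169/945; a_4 = (-169/945)/(22) = -169/20790

r = 1/2; a_0 = 1; a_1 = -4/5; a_2 = 3/35; a_3 = 44/945; a_4 = -169/20790


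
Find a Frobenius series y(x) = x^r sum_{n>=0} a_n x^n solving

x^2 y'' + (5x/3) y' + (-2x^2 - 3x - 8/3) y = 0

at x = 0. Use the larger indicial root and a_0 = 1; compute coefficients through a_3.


Write in Frobenius form y'' + (p(x)/x) y' + (q(x)/x^2) y = 0:
  p(x) = 5/3,  q(x) = -2x^2 - 3x - 8/3.
Indicial equation: r(r-1) + (5/3) r + (-8/3) = 0 -> roots r_1 = 4/3, r_2 = -2.
Take r = r_1 = 4/3. Let y(x) = x^r sum_{n>=0} a_n x^n with a_0 = 1.
Substitute y = x^r sum a_n x^n and match x^{r+n}. The recurrence is
  D(n) a_n - 3 a_{n-1} - 2 a_{n-2} = 0,  where D(n) = (r+n)(r+n-1) + (5/3)(r+n) + (-8/3).
  a_n = [3 a_{n-1} + 2 a_{n-2}] / D(n).
Since the indicial polynomial factors as (r - r_1)(r - r_2), D(n) = (r_1 + n - r_1)(r_1 + n - r_2) = n(n + 10/3).
Evaluating step by step (a_0 = 1):
  n = 1: D(1) = 1(1 + 10/3) = 13/3; numerator = 3(1) = 3; a_1 = (3)/(13/3) = 9/13
  n = 2: D(2) = 2(2 + 10/3) = 32/3; numerator = 3(9/13) + 2(1) = 53/13; a_2 = (53/13)/(32/3) = 159/416
  n = 3: D(3) = 3(3 + 10/3) = 19; numerator = 3(159/416) + 2(9/13) = 81/32; a_3 = (81/32)/(19) = 81/608

r = 4/3; a_0 = 1; a_1 = 9/13; a_2 = 159/416; a_3 = 81/608


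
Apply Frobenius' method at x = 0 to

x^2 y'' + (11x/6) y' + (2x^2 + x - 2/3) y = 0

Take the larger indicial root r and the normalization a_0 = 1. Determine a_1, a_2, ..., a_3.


Write in Frobenius form y'' + (p(x)/x) y' + (q(x)/x^2) y = 0:
  p(x) = 11/6,  q(x) = 2x^2 + x - 2/3.
Indicial equation: r(r-1) + (11/6) r + (-2/3) = 0 -> roots r_1 = 1/2, r_2 = -4/3.
Take r = r_1 = 1/2. Let y(x) = x^r sum_{n>=0} a_n x^n with a_0 = 1.
Substitute y = x^r sum a_n x^n and match x^{r+n}. The recurrence is
  D(n) a_n + 1 a_{n-1} + 2 a_{n-2} = 0,  where D(n) = (r+n)(r+n-1) + (11/6)(r+n) + (-2/3).
  a_n = [-1 a_{n-1} - 2 a_{n-2}] / D(n).
Since the indicial polynomial factors as (r - r_1)(r - r_2), D(n) = (r_1 + n - r_1)(r_1 + n - r_2) = n(n + 11/6).
Evaluating step by step (a_0 = 1):
  n = 1: D(1) = 1(1 + 11/6) = 17/6; numerator = -1(1) = -1; a_1 = (-1)/(17/6) = -6/17
  n = 2: D(2) = 2(2 + 11/6) = 23/3; numerator = -1(-6/17) - 2(1) = -28/17; a_2 = (-28/17)/(23/3) = -84/391
  n = 3: D(3) = 3(3 + 11/6) = 29/2; numerator = -1(-84/391) - 2(-6/17) = 360/391; a_3 = (360/391)/(29/2) = 720/11339

r = 1/2; a_0 = 1; a_1 = -6/17; a_2 = -84/391; a_3 = 720/11339


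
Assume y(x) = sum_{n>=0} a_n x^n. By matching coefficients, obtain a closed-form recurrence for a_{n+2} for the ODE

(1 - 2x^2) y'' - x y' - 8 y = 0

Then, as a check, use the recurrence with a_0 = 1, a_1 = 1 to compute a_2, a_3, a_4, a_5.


Substitute y = sum_n a_n x^n.
(1 - 2 x^2) y'' contributes (n+2)(n+1) a_{n+2} - 2 n(n-1) a_n at x^n.
-x y'(x) contributes -n a_n at x^n.
-8 y(x) contributes -8 a_n at x^n.
Matching x^n: (n+2)(n+1) a_{n+2} + (-2 n(n-1) - n - 8) a_n = 0.
Thus a_{n+2} = (2 n(n-1) + n + 8) / ((n+1)(n+2)) * a_n.

Check with a_0 = 1, a_1 = 1 (apply the recurrence for n = 0, 1, 2, 3): a_0 = 1, a_1 = 1, a_2 = 4, a_3 = 3/2, a_4 = 14/3, a_5 = 69/40.

a_(n+2) = (2 n(n-1) + n + 8) / ((n+1)(n+2)) * a_n; check: a_0 = 1, a_1 = 1, a_2 = 4, a_3 = 3/2, a_4 = 14/3, a_5 = 69/40


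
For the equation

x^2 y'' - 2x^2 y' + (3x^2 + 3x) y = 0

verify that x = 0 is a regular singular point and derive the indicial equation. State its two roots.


Divide by x^2 to reach normal form y'' + P_1(x) y' + P_2(x) y = 0 with P_1(x) = -2 and P_2(x) = 3 + 3/x.
x = 0 is a singular point because the y-coefficient 3 + 3/x has a pole at x = 0.
It is a regular singular point because x P_1(x) = p(x) = -2x and x^2 P_2(x) = q(x) = 3x^2 + 3x are polynomials, hence analytic at x = 0.
p(0) = 0,  q(0) = 0.
Indicial equation: r(r-1) + p(0) r + q(0) = 0, i.e. r^2 + (p(0) - 1) r + q(0) = 0, i.e. r^2 - 1 r = 0.
Discriminant: (-1)^2 - 4(0) = 1, so r = (1 ± 1)/2.
Solving: r_1 = 1, r_2 = 0.

indicial: r^2 - 1 r = 0; roots r_1 = 1, r_2 = 0


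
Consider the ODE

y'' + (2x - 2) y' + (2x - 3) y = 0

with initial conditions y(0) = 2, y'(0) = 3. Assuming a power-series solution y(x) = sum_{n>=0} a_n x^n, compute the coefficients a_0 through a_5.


Ansatz: y(x) = sum_{n>=0} a_n x^n, so y'(x) = sum_{n>=1} n a_n x^(n-1) and y''(x) = sum_{n>=2} n(n-1) a_n x^(n-2).
Substitute into P(x) y'' + Q(x) y' + R(x) y = 0 with P(x) = 1, Q(x) = 2x - 2, R(x) = 2x - 3, and match powers of x.
Initial conditions: a_0 = 2, a_1 = 3.
Setting the coefficient of each power of x to zero and solving order by order (substituting the coefficients already found):
  x^0: 2 a_2 - 2 a_1 - 3 a_0 = 0  ->  2 a_2 = 2 a_1 + 3 a_0 = 12  ->  a_2 = 6
  x^1: 6 a_3 - 4 a_2 - a_1 + 2 a_0 = 0  ->  6 a_3 = 4 a_2 + a_1 - 2 a_0 = 23  ->  a_3 = 23/6
  x^2: 12 a_4 - 6 a_3 + a_2 + 2 a_1 = 0  ->  12 a_4 = 6 a_3 - a_2 - 2 a_1 = 11  ->  a_4 = 11/12
  x^3: 20 a_5 - 8 a_4 + 3 a_3 + 2 a_2 = 0  ->  20 a_5 = 8 a_4 - 3 a_3 - 2 a_2 = -97/6  ->  a_5 = -97/120
Truncated series: y(x) = 2 + 3 x + 6 x^2 + (23/6) x^3 + (11/12) x^4 - (97/120) x^5 + O(x^6).

a_0 = 2; a_1 = 3; a_2 = 6; a_3 = 23/6; a_4 = 11/12; a_5 = -97/120


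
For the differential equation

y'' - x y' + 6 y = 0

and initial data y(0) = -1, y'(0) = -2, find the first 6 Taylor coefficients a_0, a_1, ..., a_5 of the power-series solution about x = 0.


Ansatz: y(x) = sum_{n>=0} a_n x^n, so y'(x) = sum_{n>=1} n a_n x^(n-1) and y''(x) = sum_{n>=2} n(n-1) a_n x^(n-2).
Substitute into P(x) y'' + Q(x) y' + R(x) y = 0 with P(x) = 1, Q(x) = -x, R(x) = 6, and match powers of x.
Initial conditions: a_0 = -1, a_1 = -2.
Setting the coefficient of each power of x to zero and solving order by order (substituting the coefficients already found):
  x^0: 2 a_2 + 6 a_0 = 0  ->  2 a_2 = -6 a_0 = 6  ->  a_2 = 3
  x^1: 6 a_3 + 5 a_1 = 0  ->  6 a_3 = -5 a_1 = 10  ->  a_3 = 5/3
  x^2: 12 a_4 + 4 a_2 = 0  ->  12 a_4 = -4 a_2 = -12  ->  a_4 = -1
  x^3: 20 a_5 + 3 a_3 = 0  ->  20 a_5 = -3 a_3 = -5  ->  a_5 = -1/4
Truncated series: y(x) = -1 - 2 x + 3 x^2 + (5/3) x^3 - x^4 - (1/4) x^5 + O(x^6).

a_0 = -1; a_1 = -2; a_2 = 3; a_3 = 5/3; a_4 = -1; a_5 = -1/4


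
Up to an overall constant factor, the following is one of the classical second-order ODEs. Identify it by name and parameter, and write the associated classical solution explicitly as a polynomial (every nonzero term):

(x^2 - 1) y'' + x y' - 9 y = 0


All three coefficients share the factor -1; dividing through by -1 gives  (1 - x^2) y'' - x y' + 9 y = 0.
This matches the Chebyshev equation (1 - x^2) y'' - x y' + n^2 y = 0 (note the -x y' term, not -2x y') with n^2 = 9, so n = 3; the polynomial solution is T_3(x).
With y = sum_k a_k x^k, matching x^k gives (k+2)(k+1) a_{k+2} = (k^2 - n^2) a_k = (k - 3)(k + 3) a_k. The right side vanishes at k = 3, so the series with the parity of 3 terminates at degree 3.
Standard normalization: leading coefficient of T_n is 2^(n-1), so a_3 = 2^2 = 4. Work downward with a_k = (k+1)(k+2) a_{k+2} / ((k - 3)(k + 3)):
  a_1 = (2)(3)(4) / ((1 - 3)(1 + 3)) = 24/(-8) = -3
Hence T_3(x) = 4 x^3 - 3 x.

T_3(x); series = 4 x^3 - 3 x


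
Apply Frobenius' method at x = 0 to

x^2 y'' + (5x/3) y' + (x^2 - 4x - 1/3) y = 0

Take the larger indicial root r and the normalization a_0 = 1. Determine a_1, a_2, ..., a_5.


Write in Frobenius form y'' + (p(x)/x) y' + (q(x)/x^2) y = 0:
  p(x) = 5/3,  q(x) = x^2 - 4x - 1/3.
Indicial equation: r(r-1) + (5/3) r + (-1/3) = 0 -> roots r_1 = 1/3, r_2 = -1.
Take r = r_1 = 1/3. Let y(x) = x^r sum_{n>=0} a_n x^n with a_0 = 1.
Substitute y = x^r sum a_n x^n and match x^{r+n}. The recurrence is
  D(n) a_n - 4 a_{n-1} + 1 a_{n-2} = 0,  where D(n) = (r+n)(r+n-1) + (5/3)(r+n) + (-1/3).
  a_n = [4 a_{n-1} - 1 a_{n-2}] / D(n).
Since the indicial polynomial factors as (r - r_1)(r - r_2), D(n) = (r_1 + n - r_1)(r_1 + n - r_2) = n(n + 4/3).
Evaluating step by step (a_0 = 1):
  n = 1: D(1) = 1(1 + 4/3) = 7/3; numerator = 4(1) = 4; a_1 = (4)/(7/3) = 12/7
  n = 2: D(2) = 2(2 + 4/3) = 20/3; numerator = 4(12/7) - 1(1) = 41/7; a_2 = (41/7)/(20/3) = 123/140
  n = 3: D(3) = 3(3 + 4/3) = 13; numerator = 4(123/140) - 1(12/7) = 9/5; a_3 = (9/5)/(13) = 9/65
  n = 4: D(4) = 4(4 + 4/3) = 64/3; numerator = 4(9/65) - 1(123/140) = -591/1820; a_4 = (-591/1820)/(64/3) = -1773/116480
  n = 5: D(5) = 5(5 + 4/3) = 95/3; numerator = 4(-1773/116480) - 1(9/65) = -1161/5824; a_5 = (-1161/5824)/(95/3) = -3483/553280

r = 1/3; a_0 = 1; a_1 = 12/7; a_2 = 123/140; a_3 = 9/65; a_4 = -1773/116480; a_5 = -3483/553280


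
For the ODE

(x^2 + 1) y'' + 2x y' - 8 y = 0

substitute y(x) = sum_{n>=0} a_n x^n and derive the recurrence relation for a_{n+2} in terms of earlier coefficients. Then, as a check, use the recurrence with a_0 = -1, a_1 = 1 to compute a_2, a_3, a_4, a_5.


Substitute y = sum_n a_n x^n.
(1 + 1 x^2) y'' contributes (n+2)(n+1) a_{n+2} + n(n-1) a_n at x^n.
2 x y'(x) contributes 2 n a_n at x^n.
-8 y(x) contributes -8 a_n at x^n.
Matching x^n: (n+2)(n+1) a_{n+2} + (n(n-1) + 2 n - 8) a_n = 0.
Thus a_{n+2} = (-n(n-1) - 2 n + 8) / ((n+1)(n+2)) * a_n.

Check with a_0 = -1, a_1 = 1 (apply the recurrence for n = 0, 1, 2, 3): a_0 = -1, a_1 = 1, a_2 = -4, a_3 = 1, a_4 = -2/3, a_5 = -1/5.

a_(n+2) = (-n(n-1) - 2 n + 8) / ((n+1)(n+2)) * a_n; check: a_0 = -1, a_1 = 1, a_2 = -4, a_3 = 1, a_4 = -2/3, a_5 = -1/5


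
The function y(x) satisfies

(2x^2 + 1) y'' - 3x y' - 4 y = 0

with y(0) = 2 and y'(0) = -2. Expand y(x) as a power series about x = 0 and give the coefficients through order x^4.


Ansatz: y(x) = sum_{n>=0} a_n x^n, so y'(x) = sum_{n>=1} n a_n x^(n-1) and y''(x) = sum_{n>=2} n(n-1) a_n x^(n-2).
Substitute into P(x) y'' + Q(x) y' + R(x) y = 0 with P(x) = 2x^2 + 1, Q(x) = -3x, R(x) = -4, and match powers of x.
Initial conditions: a_0 = 2, a_1 = -2.
Setting the coefficient of each power of x to zero and solving order by order (substituting the coefficients already found):
  x^0: 2 a_2 - 4 a_0 = 0  ->  2 a_2 = 4 a_0 = 8  ->  a_2 = 4
  x^1: 6 a_3 - 7 a_1 = 0  ->  6 a_3 = 7 a_1 = -14  ->  a_3 = -7/3
  x^2: 12 a_4 - 6 a_2 = 0  ->  12 a_4 = 6 a_2 = 24  ->  a_4 = 2
Truncated series: y(x) = 2 - 2 x + 4 x^2 - (7/3) x^3 + 2 x^4 + O(x^5).

a_0 = 2; a_1 = -2; a_2 = 4; a_3 = -7/3; a_4 = 2


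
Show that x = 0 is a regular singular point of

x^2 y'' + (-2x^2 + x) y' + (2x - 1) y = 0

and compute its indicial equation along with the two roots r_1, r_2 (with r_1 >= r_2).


Divide by x^2 to reach normal form y'' + P_1(x) y' + P_2(x) y = 0 with P_1(x) = -2 + 1/x and P_2(x) = 2/x - 1/x^2.
x = 0 is a singular point because the y'-coefficient -2 + 1/x has a pole at x = 0 and the y-coefficient 2/x - 1/x^2 has a pole at x = 0.
It is a regular singular point because x P_1(x) = p(x) = 1 - 2x and x^2 P_2(x) = q(x) = 2x - 1 are polynomials, hence analytic at x = 0.
p(0) = 1,  q(0) = -1.
Indicial equation: r(r-1) + p(0) r + q(0) = 0, i.e. r^2 + (p(0) - 1) r + q(0) = 0, i.e. r^2 - 1 = 0.
Discriminant: (0)^2 - 4(-1) = 4, so r = (0 ± 2)/2.
Solving: r_1 = 1, r_2 = -1.

indicial: r^2 - 1 = 0; roots r_1 = 1, r_2 = -1


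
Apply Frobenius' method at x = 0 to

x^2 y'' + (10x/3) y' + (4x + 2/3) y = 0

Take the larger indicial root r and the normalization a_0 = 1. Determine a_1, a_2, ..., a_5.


Write in Frobenius form y'' + (p(x)/x) y' + (q(x)/x^2) y = 0:
  p(x) = 10/3,  q(x) = 4x + 2/3.
Indicial equation: r(r-1) + (10/3) r + (2/3) = 0 -> roots r_1 = -1/3, r_2 = -2.
Take r = r_1 = -1/3. Let y(x) = x^r sum_{n>=0} a_n x^n with a_0 = 1.
Substitute y = x^r sum a_n x^n and match x^{r+n}. The recurrence is
  D(n) a_n + 4 a_{n-1} = 0,  where D(n) = (r+n)(r+n-1) + (10/3)(r+n) + (2/3).
  a_n = -4 / D(n) * a_{n-1}.
Since the indicial polynomial factors as (r - r_1)(r - r_2), D(n) = (r_1 + n - r_1)(r_1 + n - r_2) = n(n + 5/3).
Evaluating step by step (a_0 = 1):
  n = 1: D(1) = 1(1 + 5/3) = 8/3; numerator = -4(1) = -4; a_1 = (-4)/(8/3) = -3/2
  n = 2: D(2) = 2(2 + 5/3) = 22/3; numerator = -4(-3/2) = 6; a_2 = (6)/(22/3) = 9/11
  n = 3: D(3) = 3(3 + 5/3) = 14; numerator = -4(9/11) = -36/11; a_3 = (-36/11)/(14) = -18/77
  n = 4: D(4) = 4(4 + 5/3) = 68/3; numerator = -4(-18/77) = 72/77; a_4 = (72/77)/(68/3) = 54/1309
  n = 5: D(5) = 5(5 + 5/3) = 100/3; numerator = -4(54/1309) = -216/1309; a_5 = (-216/1309)/(100/3) = -162/32725

r = -1/3; a_0 = 1; a_1 = -3/2; a_2 = 9/11; a_3 = -18/77; a_4 = 54/1309; a_5 = -162/32725


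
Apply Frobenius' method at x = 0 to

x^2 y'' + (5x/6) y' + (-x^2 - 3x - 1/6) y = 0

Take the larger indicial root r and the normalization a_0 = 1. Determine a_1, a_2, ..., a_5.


Write in Frobenius form y'' + (p(x)/x) y' + (q(x)/x^2) y = 0:
  p(x) = 5/6,  q(x) = -x^2 - 3x - 1/6.
Indicial equation: r(r-1) + (5/6) r + (-1/6) = 0 -> roots r_1 = 1/2, r_2 = -1/3.
Take r = r_1 = 1/2. Let y(x) = x^r sum_{n>=0} a_n x^n with a_0 = 1.
Substitute y = x^r sum a_n x^n and match x^{r+n}. The recurrence is
  D(n) a_n - 3 a_{n-1} - 1 a_{n-2} = 0,  where D(n) = (r+n)(r+n-1) + (5/6)(r+n) + (-1/6).
  a_n = [3 a_{n-1} + 1 a_{n-2}] / D(n).
Since the indicial polynomial factors as (r - r_1)(r - r_2), D(n) = (r_1 + n - r_1)(r_1 + n - r_2) = n(n + 5/6).
Evaluating step by step (a_0 = 1):
  n = 1: D(1) = 1(1 + 5/6) = 11/6; numerator = 3(1) = 3; a_1 = (3)/(11/6) = 18/11
  n = 2: D(2) = 2(2 + 5/6) = 17/3; numerator = 3(18/11) + 1(1) = 65/11; a_2 = (65/11)/(17/3) = 195/187
  n = 3: D(3) = 3(3 + 5/6) = 23/2; numerator = 3(195/187) + 1(18/11) = 81/17; a_3 = (81/17)/(23/2) = 162/391
  n = 4: D(4) = 4(4 + 5/6) = 58/3; numerator = 3(162/391) + 1(195/187) = 9831/4301; a_4 = (9831/4301)/(58/3) = 1017/8602
  n = 5: D(5) = 5(5 + 5/6) = 175/6; numerator = 3(1017/8602) + 1(162/391) = 6615/8602; a_5 = (6615/8602)/(175/6) = 567/21505

r = 1/2; a_0 = 1; a_1 = 18/11; a_2 = 195/187; a_3 = 162/391; a_4 = 1017/8602; a_5 = 567/21505


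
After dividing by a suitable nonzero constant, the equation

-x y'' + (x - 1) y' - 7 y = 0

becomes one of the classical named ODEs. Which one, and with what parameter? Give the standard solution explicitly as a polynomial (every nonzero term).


All three coefficients share the factor -1; dividing through by -1 gives  x y'' + (1 - x) y' + 7 y = 0.
This matches the Laguerre equation x y'' + (1 - x) y' + n y = 0 with n = 7; the polynomial solution is L_7(x).
With y = sum_k a_k x^k, matching x^k gives (k+1)k a_{k+1} + (k+1) a_{k+1} - k a_k + n a_k = 0, i.e. (k+1)^2 a_{k+1} = (k - n) a_k = (k - 7) a_k. The right side vanishes at k = 7, so the series terminates at degree 7.
Standard normalization L_n(0) = 1 gives a_0 = 1. Work upward with a_{k+1} = (k - 7) a_k / (k+1)^2:
  a_1 = (0 - 7)(1) / 1^2 = -7/1 = -7
  a_2 = (1 - 7)(-7) / 2^2 = 42/4 = 21/2
  a_3 = (2 - 7)(21/2) / 3^2 = (-105/2)/9 = -35/6
  a_4 = (3 - 7)(-35/6) / 4^2 = (70/3)/16 = 35/24
  a_5 = (4 - 7)(35/24) / 5^2 = (-35/8)/25 = -7/40
  a_6 = (5 - 7)(-7/40) / 6^2 = (7/20)/36 = 7/720
  a_7 = (6 - 7)(7/720) / 7^2 = (-7/720)/49 = -1/5040
Hence L_7(x) = -x^7/5040 + 7 x^6/720 - 7 x^5/40 + 35 x^4/24 - 35 x^3/6 + 21 x^2/2 - 7 x + 1.

L_7(x); series = -x^7/5040 + 7 x^6/720 - 7 x^5/40 + 35 x^4/24 - 35 x^3/6 + 21 x^2/2 - 7 x + 1


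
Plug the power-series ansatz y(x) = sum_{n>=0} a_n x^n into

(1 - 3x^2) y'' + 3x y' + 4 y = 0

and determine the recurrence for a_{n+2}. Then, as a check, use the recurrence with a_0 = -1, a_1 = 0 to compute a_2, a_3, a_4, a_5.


Substitute y = sum_n a_n x^n.
(1 - 3 x^2) y'' contributes (n+2)(n+1) a_{n+2} - 3 n(n-1) a_n at x^n.
3 x y'(x) contributes 3 n a_n at x^n.
4 y(x) contributes 4 a_n at x^n.
Matching x^n: (n+2)(n+1) a_{n+2} + (-3 n(n-1) + 3 n + 4) a_n = 0.
Thus a_{n+2} = (3 n(n-1) - 3 n - 4) / ((n+1)(n+2)) * a_n.

Check with a_0 = -1, a_1 = 0 (apply the recurrence for n = 0, 1, 2, 3): a_0 = -1, a_1 = 0, a_2 = 2, a_3 = 0, a_4 = -2/3, a_5 = 0.

a_(n+2) = (3 n(n-1) - 3 n - 4) / ((n+1)(n+2)) * a_n; check: a_0 = -1, a_1 = 0, a_2 = 2, a_3 = 0, a_4 = -2/3, a_5 = 0


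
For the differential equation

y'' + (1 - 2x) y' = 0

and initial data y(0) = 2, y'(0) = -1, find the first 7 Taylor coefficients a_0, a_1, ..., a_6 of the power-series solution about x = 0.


Ansatz: y(x) = sum_{n>=0} a_n x^n, so y'(x) = sum_{n>=1} n a_n x^(n-1) and y''(x) = sum_{n>=2} n(n-1) a_n x^(n-2).
Substitute into P(x) y'' + Q(x) y' + R(x) y = 0 with P(x) = 1, Q(x) = 1 - 2x, R(x) = 0, and match powers of x.
Initial conditions: a_0 = 2, a_1 = -1.
Setting the coefficient of each power of x to zero and solving order by order (substituting the coefficients already found):
  x^0: 2 a_2 + a_1 = 0  ->  2 a_2 = -a_1 = 1  ->  a_2 = 1/2
  x^1: 6 a_3 + 2 a_2 - 2 a_1 = 0  ->  6 a_3 = -2 a_2 + 2 a_1 = -3  ->  a_3 = -1/2
  x^2: 12 a_4 + 3 a_3 - 4 a_2 = 0  ->  12 a_4 = -3 a_3 + 4 a_2 = 7/2  ->  a_4 = 7/24
  x^3: 20 a_5 + 4 a_4 - 6 a_3 = 0  ->  20 a_5 = -4 a_4 + 6 a_3 = -25/6  ->  a_5 = -5/24
  x^4: 30 a_6 + 5 a_5 - 8 a_4 = 0  ->  30 a_6 = -5 a_5 + 8 a_4 = 27/8  ->  a_6 = 9/80
Truncated series: y(x) = 2 - x + (1/2) x^2 - (1/2) x^3 + (7/24) x^4 - (5/24) x^5 + (9/80) x^6 + O(x^7).

a_0 = 2; a_1 = -1; a_2 = 1/2; a_3 = -1/2; a_4 = 7/24; a_5 = -5/24; a_6 = 9/80


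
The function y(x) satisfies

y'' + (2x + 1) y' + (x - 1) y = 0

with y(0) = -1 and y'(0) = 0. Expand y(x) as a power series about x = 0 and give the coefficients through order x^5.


Ansatz: y(x) = sum_{n>=0} a_n x^n, so y'(x) = sum_{n>=1} n a_n x^(n-1) and y''(x) = sum_{n>=2} n(n-1) a_n x^(n-2).
Substitute into P(x) y'' + Q(x) y' + R(x) y = 0 with P(x) = 1, Q(x) = 2x + 1, R(x) = x - 1, and match powers of x.
Initial conditions: a_0 = -1, a_1 = 0.
Setting the coefficient of each power of x to zero and solving order by order (substituting the coefficients already found):
  x^0: 2 a_2 + a_1 - a_0 = 0  ->  2 a_2 = -a_1 + a_0 = -1  ->  a_2 = -1/2
  x^1: 6 a_3 + 2 a_2 + a_1 + a_0 = 0  ->  6 a_3 = -2 a_2 - a_1 - a_0 = 2  ->  a_3 = 1/3
  x^2: 12 a_4 + 3 a_3 + 3 a_2 + a_1 = 0  ->  12 a_4 = -3 a_3 - 3 a_2 - a_1 = 1/2  ->  a_4 = 1/24
  x^3: 20 a_5 + 4 a_4 + 5 a_3 + a_2 = 0  ->  20 a_5 = -4 a_4 - 5 a_3 - a_2 = -4/3  ->  a_5 = -1/15
Truncated series: y(x) = -1 - (1/2) x^2 + (1/3) x^3 + (1/24) x^4 - (1/15) x^5 + O(x^6).

a_0 = -1; a_1 = 0; a_2 = -1/2; a_3 = 1/3; a_4 = 1/24; a_5 = -1/15


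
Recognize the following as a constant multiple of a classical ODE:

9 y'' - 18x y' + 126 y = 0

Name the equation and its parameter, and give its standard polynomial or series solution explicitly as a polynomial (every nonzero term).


All three coefficients share the factor 9; dividing through by 9 gives  y'' - 2x y' + 14 y = 0.
This matches the Hermite equation y'' - 2x y' + 2n y = 0 with 2n = 14, so n = 7; the polynomial solution is H_7(x).
With y = sum_k a_k x^k, matching x^k gives (k+2)(k+1) a_{k+2} = 2(k - n) a_k = 2(k - 7) a_k. The right side vanishes at k = 7, so the series with the parity of 7 terminates at degree 7.
Standard normalization: leading coefficient of H_n is 2^n, so a_7 = 2^7 = 128. Work downward with a_k = (k+1)(k+2) a_{k+2} / (2(k - n)):
  a_5 = (6)(7)(128) / (2(5 - 7)) = 5376/(-4) = -1344
  a_3 = (4)(5)(-1344) / (2(3 - 7)) = -26880/(-8) = 3360
  a_1 = (2)(3)(3360) / (2(1 - 7)) = 20160/(-12) = -1680
Hence H_7(x) = 128 x^7 - 1344 x^5 + 3360 x^3 - 1680 x.

H_7(x); series = 128 x^7 - 1344 x^5 + 3360 x^3 - 1680 x


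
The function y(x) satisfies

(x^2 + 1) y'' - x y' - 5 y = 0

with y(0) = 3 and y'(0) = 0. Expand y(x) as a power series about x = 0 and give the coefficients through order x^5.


Ansatz: y(x) = sum_{n>=0} a_n x^n, so y'(x) = sum_{n>=1} n a_n x^(n-1) and y''(x) = sum_{n>=2} n(n-1) a_n x^(n-2).
Substitute into P(x) y'' + Q(x) y' + R(x) y = 0 with P(x) = x^2 + 1, Q(x) = -x, R(x) = -5, and match powers of x.
Initial conditions: a_0 = 3, a_1 = 0.
Setting the coefficient of each power of x to zero and solving order by order (substituting the coefficients already found):
  x^0: 2 a_2 - 5 a_0 = 0  ->  2 a_2 = 5 a_0 = 15  ->  a_2 = 15/2
  x^1: 6 a_3 - 6 a_1 = 0  ->  6 a_3 = 6 a_1 = 0  ->  a_3 = 0
  x^2: 12 a_4 - 5 a_2 = 0  ->  12 a_4 = 5 a_2 = 75/2  ->  a_4 = 25/8
  x^3: 20 a_5 - 2 a_3 = 0  ->  20 a_5 = 2 a_3 = 0  ->  a_5 = 0
Truncated series: y(x) = 3 + (15/2) x^2 + (25/8) x^4 + O(x^6).

a_0 = 3; a_1 = 0; a_2 = 15/2; a_3 = 0; a_4 = 25/8; a_5 = 0


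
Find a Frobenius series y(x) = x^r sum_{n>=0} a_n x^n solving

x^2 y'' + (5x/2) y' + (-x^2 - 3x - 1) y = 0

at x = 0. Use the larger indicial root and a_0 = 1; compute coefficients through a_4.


Write in Frobenius form y'' + (p(x)/x) y' + (q(x)/x^2) y = 0:
  p(x) = 5/2,  q(x) = -x^2 - 3x - 1.
Indicial equation: r(r-1) + (5/2) r + (-1) = 0 -> roots r_1 = 1/2, r_2 = -2.
Take r = r_1 = 1/2. Let y(x) = x^r sum_{n>=0} a_n x^n with a_0 = 1.
Substitute y = x^r sum a_n x^n and match x^{r+n}. The recurrence is
  D(n) a_n - 3 a_{n-1} - 1 a_{n-2} = 0,  where D(n) = (r+n)(r+n-1) + (5/2)(r+n) + (-1).
  a_n = [3 a_{n-1} + 1 a_{n-2}] / D(n).
Since the indicial polynomial factors as (r - r_1)(r - r_2), D(n) = (r_1 + n - r_1)(r_1 + n - r_2) = n(n + 5/2).
Evaluating step by step (a_0 = 1):
  n = 1: D(1) = 1(1 + 5/2) = 7/2; numerator = 3(1) = 3; a_1 = (3)/(7/2) = 6/7
  n = 2: D(2) = 2(2 + 5/2) = 9; numerator = 3(6/7) + 1(1) = 25/7; a_2 = (25/7)/(9) = 25/63
  n = 3: D(3) = 3(3 + 5/2) = 33/2; numerator = 3(25/63) + 1(6/7) = 43/21; a_3 = (43/21)/(33/2) = 86/693
  n = 4: D(4) = 4(4 + 5/2) = 26; numerator = 3(86/693) + 1(25/63) = 533/693; a_4 = (533/693)/(26) = 41/1386

r = 1/2; a_0 = 1; a_1 = 6/7; a_2 = 25/63; a_3 = 86/693; a_4 = 41/1386


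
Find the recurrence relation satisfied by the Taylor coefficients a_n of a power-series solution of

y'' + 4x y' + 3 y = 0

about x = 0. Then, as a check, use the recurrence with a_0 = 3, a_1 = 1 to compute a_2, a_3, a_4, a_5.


Substitute y = sum_n a_n x^n.
y''(x) has coefficient (n+2)(n+1) a_{n+2} at x^n;
4 x y'(x) has coefficient 4 n a_n at x^n (shift);
3 y(x) has coefficient 3 a_n at x^n.
Matching x^n: (n+2)(n+1) a_{n+2} + (4n + 3) a_n = 0.
Thus a_{n+2} = (-4n - 3) / ((n+1)(n+2)) * a_n.

Check with a_0 = 3, a_1 = 1 (apply the recurrence for n = 0, 1, 2, 3): a_0 = 3, a_1 = 1, a_2 = -9/2, a_3 = -7/6, a_4 = 33/8, a_5 = 7/8.

a_(n+2) = (-4n - 3) / ((n+1)(n+2)) * a_n; check: a_0 = 3, a_1 = 1, a_2 = -9/2, a_3 = -7/6, a_4 = 33/8, a_5 = 7/8


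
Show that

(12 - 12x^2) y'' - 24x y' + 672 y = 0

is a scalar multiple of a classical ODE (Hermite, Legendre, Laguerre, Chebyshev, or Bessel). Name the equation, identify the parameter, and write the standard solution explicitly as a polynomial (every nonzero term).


All three coefficients share the factor 12; dividing through by 12 gives  (1 - x^2) y'' - 2x y' + 56 y = 0.
This matches the Legendre equation (1 - x^2) y'' - 2x y' + n(n+1) y = 0 (note the -2x y' term) with n(n+1) = 56, so n = 7; the polynomial solution is P_7(x).
With y = sum_k a_k x^k, matching x^k gives (k+2)(k+1) a_{k+2} = [k(k+1) - n(n+1)] a_k = (k - 7)(k + 8) a_k. The right side vanishes at k = 7, so the series with the parity of 7 terminates at degree 7.
Standard normalization (P_n(1) = 1): leading coefficient (2n)!/(2^n (n!)^2) = 87178291200/(128*25401600) = 429/16, so a_7 = 429/16. Work downward with a_k = (k+1)(k+2) a_{k+2} / ((k - 7)(k + 8)):
  a_5 = (6)(7)(429/16) / ((5 - 7)(5 + 8)) = (9009/8)/(-26) = -693/16
  a_3 = (4)(5)(-693/16) / ((3 - 7)(3 + 8)) = (-3465/4)/(-44) = 315/16
  a_1 = (2)(3)(315/16) / ((1 - 7)(1 + 8)) = (945/8)/(-54) = -35/16
Hence P_7(x) = 429 x^7/16 - 693 x^5/16 + 315 x^3/16 - 35 x/16.

P_7(x); series = 429 x^7/16 - 693 x^5/16 + 315 x^3/16 - 35 x/16


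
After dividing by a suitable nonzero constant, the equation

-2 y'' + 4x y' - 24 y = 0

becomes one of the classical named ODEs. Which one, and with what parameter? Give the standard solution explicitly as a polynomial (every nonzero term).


All three coefficients share the factor -2; dividing through by -2 gives  y'' - 2x y' + 12 y = 0.
This matches the Hermite equation y'' - 2x y' + 2n y = 0 with 2n = 12, so n = 6; the polynomial solution is H_6(x).
With y = sum_k a_k x^k, matching x^k gives (k+2)(k+1) a_{k+2} = 2(k - n) a_k = 2(k - 6) a_k. The right side vanishes at k = 6, so the series with the parity of 6 terminates at degree 6.
Standard normalization: leading coefficient of H_n is 2^n, so a_6 = 2^6 = 64. Work downward with a_k = (k+1)(k+2) a_{k+2} / (2(k - n)):
  a_4 = (5)(6)(64) / (2(4 - 6)) = 1920/(-4) = -480
  a_2 = (3)(4)(-480) / (2(2 - 6)) = -5760/(-8) = 720
  a_0 = (1)(2)(720) / (2(0 - 6)) = 1440/(-12) = -120
Hence H_6(x) = 64 x^6 - 480 x^4 + 720 x^2 - 120.

H_6(x); series = 64 x^6 - 480 x^4 + 720 x^2 - 120


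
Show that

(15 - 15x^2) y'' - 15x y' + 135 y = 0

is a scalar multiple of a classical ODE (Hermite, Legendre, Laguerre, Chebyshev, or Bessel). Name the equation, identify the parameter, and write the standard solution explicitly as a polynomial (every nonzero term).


All three coefficients share the factor 15; dividing through by 15 gives  (1 - x^2) y'' - x y' + 9 y = 0.
This matches the Chebyshev equation (1 - x^2) y'' - x y' + n^2 y = 0 (note the -x y' term, not -2x y') with n^2 = 9, so n = 3; the polynomial solution is T_3(x).
With y = sum_k a_k x^k, matching x^k gives (k+2)(k+1) a_{k+2} = (k^2 - n^2) a_k = (k - 3)(k + 3) a_k. The right side vanishes at k = 3, so the series with the parity of 3 terminates at degree 3.
Standard normalization: leading coefficient of T_n is 2^(n-1), so a_3 = 2^2 = 4. Work downward with a_k = (k+1)(k+2) a_{k+2} / ((k - 3)(k + 3)):
  a_1 = (2)(3)(4) / ((1 - 3)(1 + 3)) = 24/(-8) = -3
Hence T_3(x) = 4 x^3 - 3 x.

T_3(x); series = 4 x^3 - 3 x


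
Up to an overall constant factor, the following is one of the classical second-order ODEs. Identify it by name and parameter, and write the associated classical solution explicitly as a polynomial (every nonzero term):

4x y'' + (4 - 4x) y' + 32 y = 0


All three coefficients share the factor 4; dividing through by 4 gives  x y'' + (1 - x) y' + 8 y = 0.
This matches the Laguerre equation x y'' + (1 - x) y' + n y = 0 with n = 8; the polynomial solution is L_8(x).
With y = sum_k a_k x^k, matching x^k gives (k+1)k a_{k+1} + (k+1) a_{k+1} - k a_k + n a_k = 0, i.e. (k+1)^2 a_{k+1} = (k - n) a_k = (k - 8) a_k. The right side vanishes at k = 8, so the series terminates at degree 8.
Standard normalization L_n(0) = 1 gives a_0 = 1. Work upward with a_{k+1} = (k - 8) a_k / (k+1)^2:
  a_1 = (0 - 8)(1) / 1^2 = -8/1 = -8
  a_2 = (1 - 8)(-8) / 2^2 = 56/4 = 14
  a_3 = (2 - 8)(14) / 3^2 = -84/9 = -28/3
  a_4 = (3 - 8)(-28/3) / 4^2 = (140/3)/16 = 35/12
  a_5 = (4 - 8)(35/12) / 5^2 = (-35/3)/25 = -7/15
  a_6 = (5 - 8)(-7/15) / 6^2 = (7/5)/36 = 7/180
  a_7 = (6 - 8)(7/180) / 7^2 = (-7/90)/49 = -1/630
  a_8 = (7 - 8)(-1/630) / 8^2 = (1/630)/64 = 1/40320
Hence L_8(x) = x^8/40320 - x^7/630 + 7 x^6/180 - 7 x^5/15 + 35 x^4/12 - 28 x^3/3 + 14 x^2 - 8 x + 1.

L_8(x); series = x^8/40320 - x^7/630 + 7 x^6/180 - 7 x^5/15 + 35 x^4/12 - 28 x^3/3 + 14 x^2 - 8 x + 1


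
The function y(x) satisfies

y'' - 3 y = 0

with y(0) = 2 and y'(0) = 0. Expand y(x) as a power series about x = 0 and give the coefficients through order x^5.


Ansatz: y(x) = sum_{n>=0} a_n x^n, so y'(x) = sum_{n>=1} n a_n x^(n-1) and y''(x) = sum_{n>=2} n(n-1) a_n x^(n-2).
Substitute into P(x) y'' + Q(x) y' + R(x) y = 0 with P(x) = 1, Q(x) = 0, R(x) = -3, and match powers of x.
Initial conditions: a_0 = 2, a_1 = 0.
Setting the coefficient of each power of x to zero and solving order by order (substituting the coefficients already found):
  x^0: 2 a_2 - 3 a_0 = 0  ->  2 a_2 = 3 a_0 = 6  ->  a_2 = 3
  x^1: 6 a_3 - 3 a_1 = 0  ->  6 a_3 = 3 a_1 = 0  ->  a_3 = 0
  x^2: 12 a_4 - 3 a_2 = 0  ->  12 a_4 = 3 a_2 = 9  ->  a_4 = 3/4
  x^3: 20 a_5 - 3 a_3 = 0  ->  20 a_5 = 3 a_3 = 0  ->  a_5 = 0
Truncated series: y(x) = 2 + 3 x^2 + (3/4) x^4 + O(x^6).

a_0 = 2; a_1 = 0; a_2 = 3; a_3 = 0; a_4 = 3/4; a_5 = 0


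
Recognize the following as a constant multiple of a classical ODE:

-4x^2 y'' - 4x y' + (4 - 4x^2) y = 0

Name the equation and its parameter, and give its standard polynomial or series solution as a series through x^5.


All three coefficients share the factor -4; dividing through by -4 gives  x^2 y'' + x y' + (x^2 - 1) y = 0.
This matches the Bessel equation x^2 y'' + x y' + (x^2 - nu^2) y = 0 with nu^2 = 1, so nu = 1; the solution bounded at x = 0 is J_1(x).
Frobenius at x = 0: indicial roots ±nu; for r = nu the recurrence k(k + 2nu) c_k = -c_{k-2} gives the standard series J_nu(x) = sum_{k>=0} (-1)^k / (k! (k+nu)!) (x/2)^(2k+nu). Evaluate the first 3 terms:
  k = 0: (-1)^0 / (0! * 1! * 2^1) x^1 = 1/(1*1*2) x^1 = (1/2) x^1
  k = 1: (-1)^1 / (1! * 2! * 2^3) x^3 = -1/(1*2*8) x^3 = (-1/16) x^3
  k = 2: (-1)^2 / (2! * 3! * 2^5) x^5 = 1/(2*6*32) x^5 = (1/384) x^5
Hence J_1(x) = x^5/384 - x^3/16 + x/2 + ....

J_1(x); series = x^5/384 - x^3/16 + x/2


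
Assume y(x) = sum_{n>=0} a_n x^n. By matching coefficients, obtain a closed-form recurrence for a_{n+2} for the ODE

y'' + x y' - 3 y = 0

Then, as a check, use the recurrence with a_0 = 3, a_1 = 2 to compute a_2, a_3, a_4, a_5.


Substitute y = sum_n a_n x^n.
y''(x) has coefficient (n+2)(n+1) a_{n+2} at x^n;
x y'(x) has coefficient n a_n at x^n (shift);
-3 y(x) has coefficient -3 a_n at x^n.
Matching x^n: (n+2)(n+1) a_{n+2} + (n - 3) a_n = 0.
Thus a_{n+2} = (-n + 3) / ((n+1)(n+2)) * a_n.

Check with a_0 = 3, a_1 = 2 (apply the recurrence for n = 0, 1, 2, 3): a_0 = 3, a_1 = 2, a_2 = 9/2, a_3 = 2/3, a_4 = 3/8, a_5 = 0.

a_(n+2) = (-n + 3) / ((n+1)(n+2)) * a_n; check: a_0 = 3, a_1 = 2, a_2 = 9/2, a_3 = 2/3, a_4 = 3/8, a_5 = 0


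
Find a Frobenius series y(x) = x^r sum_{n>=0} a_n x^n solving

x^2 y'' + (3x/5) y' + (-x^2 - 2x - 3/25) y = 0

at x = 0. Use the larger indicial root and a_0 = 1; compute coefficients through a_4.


Write in Frobenius form y'' + (p(x)/x) y' + (q(x)/x^2) y = 0:
  p(x) = 3/5,  q(x) = -x^2 - 2x - 3/25.
Indicial equation: r(r-1) + (3/5) r + (-3/25) = 0 -> roots r_1 = 3/5, r_2 = -1/5.
Take r = r_1 = 3/5. Let y(x) = x^r sum_{n>=0} a_n x^n with a_0 = 1.
Substitute y = x^r sum a_n x^n and match x^{r+n}. The recurrence is
  D(n) a_n - 2 a_{n-1} - 1 a_{n-2} = 0,  where D(n) = (r+n)(r+n-1) + (3/5)(r+n) + (-3/25).
  a_n = [2 a_{n-1} + 1 a_{n-2}] / D(n).
Since the indicial polynomial factors as (r - r_1)(r - r_2), D(n) = (r_1 + n - r_1)(r_1 + n - r_2) = n(n + 4/5).
Evaluating step by step (a_0 = 1):
  n = 1: D(1) = 1(1 + 4/5) = 9/5; numerator = 2(1) = 2; a_1 = (2)/(9/5) = 10/9
  n = 2: D(2) = 2(2 + 4/5) = 28/5; numerator = 2(10/9) + 1(1) = 29/9; a_2 = (29/9)/(28/5) = 145/252
  n = 3: D(3) = 3(3 + 4/5) = 57/5; numerator = 2(145/252) + 1(10/9) = 95/42; a_3 = (95/42)/(57/5) = 25/126
  n = 4: D(4) = 4(4 + 4/5) = 96/5; numerator = 2(25/126) + 1(145/252) = 35/36; a_4 = (35/36)/(96/5) = 175/3456

r = 3/5; a_0 = 1; a_1 = 10/9; a_2 = 145/252; a_3 = 25/126; a_4 = 175/3456


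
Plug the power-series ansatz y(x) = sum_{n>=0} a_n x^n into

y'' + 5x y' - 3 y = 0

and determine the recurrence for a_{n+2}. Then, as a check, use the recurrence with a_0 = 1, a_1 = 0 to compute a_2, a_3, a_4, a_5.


Substitute y = sum_n a_n x^n.
y''(x) has coefficient (n+2)(n+1) a_{n+2} at x^n;
5 x y'(x) has coefficient 5 n a_n at x^n (shift);
-3 y(x) has coefficient -3 a_n at x^n.
Matching x^n: (n+2)(n+1) a_{n+2} + (5n - 3) a_n = 0.
Thus a_{n+2} = (-5n + 3) / ((n+1)(n+2)) * a_n.

Check with a_0 = 1, a_1 = 0 (apply the recurrence for n = 0, 1, 2, 3): a_0 = 1, a_1 = 0, a_2 = 3/2, a_3 = 0, a_4 = -7/8, a_5 = 0.

a_(n+2) = (-5n + 3) / ((n+1)(n+2)) * a_n; check: a_0 = 1, a_1 = 0, a_2 = 3/2, a_3 = 0, a_4 = -7/8, a_5 = 0


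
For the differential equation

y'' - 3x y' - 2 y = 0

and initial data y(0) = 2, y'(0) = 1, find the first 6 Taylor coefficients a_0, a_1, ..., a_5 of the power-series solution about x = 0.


Ansatz: y(x) = sum_{n>=0} a_n x^n, so y'(x) = sum_{n>=1} n a_n x^(n-1) and y''(x) = sum_{n>=2} n(n-1) a_n x^(n-2).
Substitute into P(x) y'' + Q(x) y' + R(x) y = 0 with P(x) = 1, Q(x) = -3x, R(x) = -2, and match powers of x.
Initial conditions: a_0 = 2, a_1 = 1.
Setting the coefficient of each power of x to zero and solving order by order (substituting the coefficients already found):
  x^0: 2 a_2 - 2 a_0 = 0  ->  2 a_2 = 2 a_0 = 4  ->  a_2 = 2
  x^1: 6 a_3 - 5 a_1 = 0  ->  6 a_3 = 5 a_1 = 5  ->  a_3 = 5/6
  x^2: 12 a_4 - 8 a_2 = 0  ->  12 a_4 = 8 a_2 = 16  ->  a_4 = 4/3
  x^3: 20 a_5 - 11 a_3 = 0  ->  20 a_5 = 11 a_3 = 55/6  ->  a_5 = 11/24
Truncated series: y(x) = 2 + x + 2 x^2 + (5/6) x^3 + (4/3) x^4 + (11/24) x^5 + O(x^6).

a_0 = 2; a_1 = 1; a_2 = 2; a_3 = 5/6; a_4 = 4/3; a_5 = 11/24


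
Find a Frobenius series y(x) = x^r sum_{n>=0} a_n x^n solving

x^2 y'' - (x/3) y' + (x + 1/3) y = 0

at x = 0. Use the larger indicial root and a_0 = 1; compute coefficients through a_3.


Write in Frobenius form y'' + (p(x)/x) y' + (q(x)/x^2) y = 0:
  p(x) = -1/3,  q(x) = x + 1/3.
Indicial equation: r(r-1) + (-1/3) r + (1/3) = 0 -> roots r_1 = 1, r_2 = 1/3.
Take r = r_1 = 1. Let y(x) = x^r sum_{n>=0} a_n x^n with a_0 = 1.
Substitute y = x^r sum a_n x^n and match x^{r+n}. The recurrence is
  D(n) a_n + 1 a_{n-1} = 0,  where D(n) = (r+n)(r+n-1) + (-1/3)(r+n) + (1/3).
  a_n = -1 / D(n) * a_{n-1}.
Since the indicial polynomial factors as (r - r_1)(r - r_2), D(n) = (r_1 + n - r_1)(r_1 + n - r_2) = n(n + 2/3).
Evaluating step by step (a_0 = 1):
  n = 1: D(1) = 1(1 + 2/3) = 5/3; numerator = -1(1) = -1; a_1 = (-1)/(5/3) = -3/5
  n = 2: D(2) = 2(2 + 2/3) = 16/3; numerator = -1(-3/5) = 3/5; a_2 = (3/5)/(16/3) = 9/80
  n = 3: D(3) = 3(3 + 2/3) = 11; numerator = -1(9/80) = -9/80; a_3 = (-9/80)/(11) = -9/880

r = 1; a_0 = 1; a_1 = -3/5; a_2 = 9/80; a_3 = -9/880


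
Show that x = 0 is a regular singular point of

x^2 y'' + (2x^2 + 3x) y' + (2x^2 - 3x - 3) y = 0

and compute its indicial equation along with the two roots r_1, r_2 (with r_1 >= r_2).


Divide by x^2 to reach normal form y'' + P_1(x) y' + P_2(x) y = 0 with P_1(x) = 2 + 3/x and P_2(x) = 2 - 3/x - 3/x^2.
x = 0 is a singular point because the y'-coefficient 2 + 3/x has a pole at x = 0 and the y-coefficient 2 - 3/x - 3/x^2 has a pole at x = 0.
It is a regular singular point because x P_1(x) = p(x) = 2x + 3 and x^2 P_2(x) = q(x) = 2x^2 - 3x - 3 are polynomials, hence analytic at x = 0.
p(0) = 3,  q(0) = -3.
Indicial equation: r(r-1) + p(0) r + q(0) = 0, i.e. r^2 + (p(0) - 1) r + q(0) = 0, i.e. r^2 + 2 r - 3 = 0.
Discriminant: (2)^2 - 4(-3) = 16, so r = (-2 ± 4)/2.
Solving: r_1 = 1, r_2 = -3.

indicial: r^2 + 2 r - 3 = 0; roots r_1 = 1, r_2 = -3
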